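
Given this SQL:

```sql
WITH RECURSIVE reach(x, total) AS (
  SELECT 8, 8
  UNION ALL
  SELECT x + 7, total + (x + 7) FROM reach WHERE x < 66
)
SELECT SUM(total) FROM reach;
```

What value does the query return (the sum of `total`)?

1595

Base: x=8, total=8.
Iteration 1: 8 < 66 holds -> x = 8 + 7 = 15, total = 8 + 15 = 23.
Iteration 2: 15 < 66 holds -> x = 15 + 7 = 22, total = 23 + 22 = 45.
Iteration 3: 22 < 66 holds -> x = 22 + 7 = 29, total = 45 + 29 = 74.
Iteration 4: 29 < 66 holds -> x = 29 + 7 = 36, total = 74 + 36 = 110.
Iteration 5: 36 < 66 holds -> x = 36 + 7 = 43, total = 110 + 43 = 153.
Iteration 6: 43 < 66 holds -> x = 43 + 7 = 50, total = 153 + 50 = 203.
Iteration 7: 50 < 66 holds -> x = 50 + 7 = 57, total = 203 + 57 = 260.
Iteration 8: 57 < 66 holds -> x = 57 + 7 = 64, total = 260 + 64 = 324.
Iteration 9: 64 < 66 holds -> x = 64 + 7 = 71, total = 324 + 71 = 395.
Iteration 10: 71 < 66 fails; recursion stops.
SUM(total) = 8 + 23 + 45 + 74 + 110 + 153 + 203 + 260 + 324 + 395 = 1595.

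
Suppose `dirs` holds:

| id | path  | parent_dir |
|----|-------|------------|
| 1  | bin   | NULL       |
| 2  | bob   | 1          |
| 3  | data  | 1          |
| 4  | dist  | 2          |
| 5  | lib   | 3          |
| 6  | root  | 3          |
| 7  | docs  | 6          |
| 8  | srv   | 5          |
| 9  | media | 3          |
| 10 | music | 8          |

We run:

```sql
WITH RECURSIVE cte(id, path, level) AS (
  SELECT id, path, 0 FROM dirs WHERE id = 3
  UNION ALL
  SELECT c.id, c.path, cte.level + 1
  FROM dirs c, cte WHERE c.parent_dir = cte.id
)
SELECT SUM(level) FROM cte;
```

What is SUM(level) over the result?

Base: id=3 (data) at level 0.
Iteration 1: rows with parent_dir in {3} -> lib (id 5, level 1), root (id 6, level 1), media (id 9, level 1).
Iteration 2: rows with parent_dir in {5,6,9} -> docs (id 7, level 2), srv (id 8, level 2).
Iteration 3: rows with parent_dir in {7,8} -> music (id 10, level 3).
Iteration 4: no rows with parent_dir in {10}; recursion stops.
SUM(level) = 0 + 1 + 1 + 1 + 2 + 2 + 3 = 10.

10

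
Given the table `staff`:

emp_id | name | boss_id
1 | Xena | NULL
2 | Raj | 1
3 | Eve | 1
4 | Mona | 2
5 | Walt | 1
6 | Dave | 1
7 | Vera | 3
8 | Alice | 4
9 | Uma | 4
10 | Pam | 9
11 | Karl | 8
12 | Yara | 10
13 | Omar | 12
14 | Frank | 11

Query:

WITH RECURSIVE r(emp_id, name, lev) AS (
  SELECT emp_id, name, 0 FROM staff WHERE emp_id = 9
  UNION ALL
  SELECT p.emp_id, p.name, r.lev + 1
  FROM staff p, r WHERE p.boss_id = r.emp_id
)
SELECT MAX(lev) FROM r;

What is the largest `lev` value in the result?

Base: emp_id=9 (Uma) at lev 0.
Iteration 1: rows with boss_id in {9} -> Pam (id 10, lev 1).
Iteration 2: rows with boss_id in {10} -> Yara (id 12, lev 2).
Iteration 3: rows with boss_id in {12} -> Omar (id 13, lev 3).
Iteration 4: no rows with boss_id in {13}; recursion stops.
lev values: 0, 1, 2, 3; the maximum is 3.

3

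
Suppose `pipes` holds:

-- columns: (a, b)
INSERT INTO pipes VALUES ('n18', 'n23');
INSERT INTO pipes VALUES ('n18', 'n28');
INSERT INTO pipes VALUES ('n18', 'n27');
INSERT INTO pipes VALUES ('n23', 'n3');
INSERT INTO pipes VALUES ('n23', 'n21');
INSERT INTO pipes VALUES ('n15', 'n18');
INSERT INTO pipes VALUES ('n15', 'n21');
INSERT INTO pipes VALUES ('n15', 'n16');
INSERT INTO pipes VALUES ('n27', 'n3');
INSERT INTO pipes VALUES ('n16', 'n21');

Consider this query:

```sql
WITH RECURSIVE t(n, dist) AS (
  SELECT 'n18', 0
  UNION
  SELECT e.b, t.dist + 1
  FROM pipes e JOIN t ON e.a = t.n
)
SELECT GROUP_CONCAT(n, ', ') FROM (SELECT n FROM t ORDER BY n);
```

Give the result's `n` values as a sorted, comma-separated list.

Base: (n18, dist=0).
Iteration 1: edges from {n18} -> (n23, dist=1), (n27, dist=1), (n28, dist=1).
Iteration 2: edges from {n23,n27,n28} -> (n21, dist=2), (n3, dist=2). [UNION drops 1 duplicate row(s)]
Iteration 3: no outgoing edges from {n21,n3}; recursion stops.

n18, n21, n23, n27, n28, n3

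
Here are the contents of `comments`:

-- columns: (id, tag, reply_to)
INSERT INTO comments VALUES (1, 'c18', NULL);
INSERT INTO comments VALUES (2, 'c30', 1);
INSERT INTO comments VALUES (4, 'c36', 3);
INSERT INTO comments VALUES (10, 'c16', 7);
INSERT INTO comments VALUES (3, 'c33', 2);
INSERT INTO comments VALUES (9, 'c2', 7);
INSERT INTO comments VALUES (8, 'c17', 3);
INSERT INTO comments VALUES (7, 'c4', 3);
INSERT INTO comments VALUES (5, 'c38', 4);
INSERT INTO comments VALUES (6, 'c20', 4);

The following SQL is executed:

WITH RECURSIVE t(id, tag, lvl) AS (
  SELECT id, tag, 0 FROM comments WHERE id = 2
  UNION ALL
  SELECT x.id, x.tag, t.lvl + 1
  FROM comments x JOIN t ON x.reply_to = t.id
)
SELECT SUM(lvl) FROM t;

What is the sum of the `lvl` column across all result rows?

Base: id=2 (c30) at lvl 0.
Iteration 1: rows with reply_to in {2} -> c33 (id 3, lvl 1).
Iteration 2: rows with reply_to in {3} -> c36 (id 4, lvl 2), c4 (id 7, lvl 2), c17 (id 8, lvl 2).
Iteration 3: rows with reply_to in {4,7,8} -> c38 (id 5, lvl 3), c20 (id 6, lvl 3), c2 (id 9, lvl 3), c16 (id 10, lvl 3).
Iteration 4: no rows with reply_to in {5,6,9,10}; recursion stops.
SUM(lvl) = 0 + 1 + 2 + 2 + 2 + 3 + 3 + 3 + 3 = 19.

19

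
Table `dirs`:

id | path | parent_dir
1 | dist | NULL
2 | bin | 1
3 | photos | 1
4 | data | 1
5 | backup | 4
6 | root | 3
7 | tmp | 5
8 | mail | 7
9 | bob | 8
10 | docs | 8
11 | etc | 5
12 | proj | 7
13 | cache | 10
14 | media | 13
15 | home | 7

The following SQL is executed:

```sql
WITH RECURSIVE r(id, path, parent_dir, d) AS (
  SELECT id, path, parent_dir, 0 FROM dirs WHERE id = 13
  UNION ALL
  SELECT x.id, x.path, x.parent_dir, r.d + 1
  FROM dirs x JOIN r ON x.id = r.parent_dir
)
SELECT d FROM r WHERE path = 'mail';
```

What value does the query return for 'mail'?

2

Base: id=13 (cache), parent_dir=10, d 0.
Iteration 1: join on id=10 -> docs (id 10, parent_dir=8, d 1).
Iteration 2: join on id=8 -> mail (id 8, parent_dir=7, d 2).
Iteration 3: join on id=7 -> tmp (id 7, parent_dir=5, d 3).
Iteration 4: join on id=5 -> backup (id 5, parent_dir=4, d 4).
Iteration 5: join on id=4 -> data (id 4, parent_dir=1, d 5).
Iteration 6: join on id=1 -> dist (id 1, parent_dir=NULL, d 6).
Iteration 7: parent_dir is NULL; no match; recursion stops.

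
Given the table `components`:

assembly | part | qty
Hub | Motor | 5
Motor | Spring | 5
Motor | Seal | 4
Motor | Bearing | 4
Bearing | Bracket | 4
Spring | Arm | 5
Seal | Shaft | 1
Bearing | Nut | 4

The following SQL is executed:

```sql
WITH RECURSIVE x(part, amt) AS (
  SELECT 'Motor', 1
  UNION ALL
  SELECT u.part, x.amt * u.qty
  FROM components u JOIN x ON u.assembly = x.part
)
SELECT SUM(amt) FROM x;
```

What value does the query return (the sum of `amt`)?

Base: (Motor, amt=1).
Iteration 1: components of {Motor} -> Bearing = 1*4 = 4, Seal = 1*4 = 4, Spring = 1*5 = 5.
Iteration 2: components of {Bearing,Seal,Spring} -> Arm = 5*5 = 25, Bracket = 4*4 = 16, Nut = 4*4 = 16, Shaft = 4*1 = 4.
Iteration 3: no further components; recursion stops.
SUM(amt) = 1 + 5 + 4 + 4 + 25 + 4 + 16 + 16 = 75.

75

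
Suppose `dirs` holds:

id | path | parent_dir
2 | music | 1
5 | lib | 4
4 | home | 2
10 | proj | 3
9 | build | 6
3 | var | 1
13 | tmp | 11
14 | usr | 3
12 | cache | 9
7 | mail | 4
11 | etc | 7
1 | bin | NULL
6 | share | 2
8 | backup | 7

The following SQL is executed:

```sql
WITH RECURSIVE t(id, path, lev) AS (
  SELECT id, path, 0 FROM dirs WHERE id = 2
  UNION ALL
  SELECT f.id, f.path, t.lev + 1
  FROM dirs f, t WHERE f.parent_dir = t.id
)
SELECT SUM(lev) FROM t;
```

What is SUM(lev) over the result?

21

Base: id=2 (music) at lev 0.
Iteration 1: rows with parent_dir in {2} -> home (id 4, lev 1), share (id 6, lev 1).
Iteration 2: rows with parent_dir in {4,6} -> lib (id 5, lev 2), mail (id 7, lev 2), build (id 9, lev 2).
Iteration 3: rows with parent_dir in {5,7,9} -> backup (id 8, lev 3), etc (id 11, lev 3), cache (id 12, lev 3).
Iteration 4: rows with parent_dir in {8,11,12} -> tmp (id 13, lev 4).
Iteration 5: no rows with parent_dir in {13}; recursion stops.
SUM(lev) = 0 + 1 + 1 + 2 + 2 + 2 + 3 + 3 + 3 + 4 = 21.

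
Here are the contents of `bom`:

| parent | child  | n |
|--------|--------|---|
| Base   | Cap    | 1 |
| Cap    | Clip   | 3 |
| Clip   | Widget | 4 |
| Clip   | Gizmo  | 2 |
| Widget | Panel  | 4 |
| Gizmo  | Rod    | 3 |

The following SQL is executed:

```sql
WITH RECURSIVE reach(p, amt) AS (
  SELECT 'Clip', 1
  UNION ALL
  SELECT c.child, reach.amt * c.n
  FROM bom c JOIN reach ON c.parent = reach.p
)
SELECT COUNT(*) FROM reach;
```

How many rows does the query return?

5

Base: (Clip, amt=1).
Iteration 1: components of {Clip} -> Gizmo = 1*2 = 2, Widget = 1*4 = 4.
Iteration 2: components of {Gizmo,Widget} -> Panel = 4*4 = 16, Rod = 2*3 = 6.
Iteration 3: no further components; recursion stops.
Total rows emitted: 5.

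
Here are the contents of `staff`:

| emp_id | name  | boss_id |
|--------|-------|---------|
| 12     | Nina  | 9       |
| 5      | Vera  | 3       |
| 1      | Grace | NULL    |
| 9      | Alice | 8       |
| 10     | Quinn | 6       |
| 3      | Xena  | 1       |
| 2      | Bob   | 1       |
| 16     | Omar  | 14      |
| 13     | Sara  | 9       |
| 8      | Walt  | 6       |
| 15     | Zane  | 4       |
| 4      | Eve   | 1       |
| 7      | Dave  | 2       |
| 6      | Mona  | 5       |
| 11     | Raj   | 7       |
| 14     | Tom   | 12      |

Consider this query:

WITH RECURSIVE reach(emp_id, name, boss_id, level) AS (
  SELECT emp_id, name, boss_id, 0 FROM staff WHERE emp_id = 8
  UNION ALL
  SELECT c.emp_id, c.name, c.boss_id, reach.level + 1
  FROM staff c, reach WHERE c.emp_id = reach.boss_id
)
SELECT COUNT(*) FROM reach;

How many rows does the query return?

Base: emp_id=8 (Walt), boss_id=6, level 0.
Iteration 1: join on emp_id=6 -> Mona (id 6, boss_id=5, level 1).
Iteration 2: join on emp_id=5 -> Vera (id 5, boss_id=3, level 2).
Iteration 3: join on emp_id=3 -> Xena (id 3, boss_id=1, level 3).
Iteration 4: join on emp_id=1 -> Grace (id 1, boss_id=NULL, level 4).
Iteration 5: boss_id is NULL; no match; recursion stops.
Total rows emitted: 5.

5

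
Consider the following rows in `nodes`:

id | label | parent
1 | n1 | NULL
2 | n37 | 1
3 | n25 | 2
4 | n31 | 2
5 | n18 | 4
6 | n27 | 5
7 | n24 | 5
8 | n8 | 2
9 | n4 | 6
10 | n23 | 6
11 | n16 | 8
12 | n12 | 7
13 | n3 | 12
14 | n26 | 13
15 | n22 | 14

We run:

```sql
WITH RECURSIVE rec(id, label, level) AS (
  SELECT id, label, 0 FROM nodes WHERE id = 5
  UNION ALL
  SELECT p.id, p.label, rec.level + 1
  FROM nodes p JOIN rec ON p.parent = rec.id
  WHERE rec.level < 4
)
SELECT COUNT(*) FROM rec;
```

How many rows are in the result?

Base: id=5 (n18) at level 0.
Iteration 1: rows with parent in {5} -> n27 (id 6, level 1), n24 (id 7, level 1).
Iteration 2: rows with parent in {6,7} -> n4 (id 9, level 2), n23 (id 10, level 2), n12 (id 12, level 2).
Iteration 3: rows with parent in {9,10,12} -> n3 (id 13, level 3).
Iteration 4: rows with parent in {13} -> n26 (id 14, level 4).
Iteration 5: level < 4 fails for all current rows; recursion stops.
Total rows emitted: 8.

8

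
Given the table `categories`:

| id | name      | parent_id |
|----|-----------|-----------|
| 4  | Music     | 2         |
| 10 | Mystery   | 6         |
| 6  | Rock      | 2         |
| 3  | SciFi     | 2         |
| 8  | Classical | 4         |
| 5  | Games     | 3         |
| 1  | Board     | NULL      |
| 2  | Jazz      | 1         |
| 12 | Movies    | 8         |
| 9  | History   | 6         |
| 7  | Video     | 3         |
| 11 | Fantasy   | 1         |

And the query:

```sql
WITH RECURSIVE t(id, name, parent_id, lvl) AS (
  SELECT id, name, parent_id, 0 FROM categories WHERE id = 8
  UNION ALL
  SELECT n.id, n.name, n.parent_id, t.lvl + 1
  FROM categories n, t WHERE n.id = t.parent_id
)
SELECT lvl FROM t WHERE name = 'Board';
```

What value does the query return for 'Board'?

Base: id=8 (Classical), parent_id=4, lvl 0.
Iteration 1: join on id=4 -> Music (id 4, parent_id=2, lvl 1).
Iteration 2: join on id=2 -> Jazz (id 2, parent_id=1, lvl 2).
Iteration 3: join on id=1 -> Board (id 1, parent_id=NULL, lvl 3).
Iteration 4: parent_id is NULL; no match; recursion stops.

3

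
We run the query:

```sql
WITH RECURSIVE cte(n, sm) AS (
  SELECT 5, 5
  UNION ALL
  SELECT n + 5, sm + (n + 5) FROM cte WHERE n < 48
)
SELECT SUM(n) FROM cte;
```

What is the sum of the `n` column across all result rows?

Base: n=5, sm=5.
Iteration 1: 5 < 48 holds -> n = 5 + 5 = 10, sm = 5 + 10 = 15.
Iteration 2: 10 < 48 holds -> n = 10 + 5 = 15, sm = 15 + 15 = 30.
Iteration 3: 15 < 48 holds -> n = 15 + 5 = 20, sm = 30 + 20 = 50.
Iteration 4: 20 < 48 holds -> n = 20 + 5 = 25, sm = 50 + 25 = 75.
Iteration 5: 25 < 48 holds -> n = 25 + 5 = 30, sm = 75 + 30 = 105.
Iteration 6: 30 < 48 holds -> n = 30 + 5 = 35, sm = 105 + 35 = 140.
Iteration 7: 35 < 48 holds -> n = 35 + 5 = 40, sm = 140 + 40 = 180.
Iteration 8: 40 < 48 holds -> n = 40 + 5 = 45, sm = 180 + 45 = 225.
Iteration 9: 45 < 48 holds -> n = 45 + 5 = 50, sm = 225 + 50 = 275.
Iteration 10: 50 < 48 fails; recursion stops.
SUM(n) = 5 + 10 + 15 + 20 + 25 + 30 + 35 + 40 + 45 + 50 = 275.

275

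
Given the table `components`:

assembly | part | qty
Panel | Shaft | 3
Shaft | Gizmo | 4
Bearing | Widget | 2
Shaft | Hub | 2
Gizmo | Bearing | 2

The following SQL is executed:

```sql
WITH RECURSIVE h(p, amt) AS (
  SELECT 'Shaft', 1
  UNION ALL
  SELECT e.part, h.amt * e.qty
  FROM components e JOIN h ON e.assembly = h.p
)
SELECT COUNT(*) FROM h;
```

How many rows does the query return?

5

Base: (Shaft, amt=1).
Iteration 1: components of {Shaft} -> Gizmo = 1*4 = 4, Hub = 1*2 = 2.
Iteration 2: components of {Gizmo,Hub} -> Bearing = 4*2 = 8.
Iteration 3: components of {Bearing} -> Widget = 8*2 = 16.
Iteration 4: no further components; recursion stops.
Total rows emitted: 5.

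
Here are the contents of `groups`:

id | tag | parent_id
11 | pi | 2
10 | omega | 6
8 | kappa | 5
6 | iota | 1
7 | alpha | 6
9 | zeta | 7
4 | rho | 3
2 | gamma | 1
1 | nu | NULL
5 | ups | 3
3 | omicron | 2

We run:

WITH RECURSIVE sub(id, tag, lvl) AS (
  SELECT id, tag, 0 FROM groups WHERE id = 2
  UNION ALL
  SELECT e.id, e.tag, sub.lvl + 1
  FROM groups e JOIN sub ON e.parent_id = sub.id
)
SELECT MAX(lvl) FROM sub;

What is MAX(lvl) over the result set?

Base: id=2 (gamma) at lvl 0.
Iteration 1: rows with parent_id in {2} -> omicron (id 3, lvl 1), pi (id 11, lvl 1).
Iteration 2: rows with parent_id in {3,11} -> rho (id 4, lvl 2), ups (id 5, lvl 2).
Iteration 3: rows with parent_id in {4,5} -> kappa (id 8, lvl 3).
Iteration 4: no rows with parent_id in {8}; recursion stops.
lvl values: 0, 1, 1, 2, 2, 3; the maximum is 3.

3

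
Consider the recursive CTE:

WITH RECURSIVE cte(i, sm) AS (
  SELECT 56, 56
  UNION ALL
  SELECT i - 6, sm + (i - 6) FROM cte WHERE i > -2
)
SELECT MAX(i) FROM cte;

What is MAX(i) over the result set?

56

Base: i=56, sm=56.
Iteration 1: 56 > -2 holds -> i = 56 - 6 = 50, sm = 56 + 50 = 106.
Iteration 2: 50 > -2 holds -> i = 50 - 6 = 44, sm = 106 + 44 = 150.
Iteration 3: 44 > -2 holds -> i = 44 - 6 = 38, sm = 150 + 38 = 188.
Iteration 4: 38 > -2 holds -> i = 38 - 6 = 32, sm = 188 + 32 = 220.
Iteration 5: 32 > -2 holds -> i = 32 - 6 = 26, sm = 220 + 26 = 246.
Iteration 6: 26 > -2 holds -> i = 26 - 6 = 20, sm = 246 + 20 = 266.
Iteration 7: 20 > -2 holds -> i = 20 - 6 = 14, sm = 266 + 14 = 280.
Iteration 8: 14 > -2 holds -> i = 14 - 6 = 8, sm = 280 + 8 = 288.
Iteration 9: 8 > -2 holds -> i = 8 - 6 = 2, sm = 288 + 2 = 290.
Iteration 10: 2 > -2 holds -> i = 2 - 6 = -4, sm = 290 + -4 = 286.
Iteration 11: -4 > -2 fails; recursion stops.
i values: 56, 50, 44, 38, 32, 26, 20, 14, 8, 2, -4; the maximum is 56.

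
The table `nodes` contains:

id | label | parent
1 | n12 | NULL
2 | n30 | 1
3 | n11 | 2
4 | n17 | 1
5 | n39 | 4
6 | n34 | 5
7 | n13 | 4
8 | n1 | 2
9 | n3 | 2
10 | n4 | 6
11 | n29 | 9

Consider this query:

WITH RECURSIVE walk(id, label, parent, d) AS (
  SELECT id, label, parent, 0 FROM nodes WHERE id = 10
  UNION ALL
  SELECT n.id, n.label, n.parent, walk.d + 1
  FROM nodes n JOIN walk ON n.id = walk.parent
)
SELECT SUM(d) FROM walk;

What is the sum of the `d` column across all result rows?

10

Base: id=10 (n4), parent=6, d 0.
Iteration 1: join on id=6 -> n34 (id 6, parent=5, d 1).
Iteration 2: join on id=5 -> n39 (id 5, parent=4, d 2).
Iteration 3: join on id=4 -> n17 (id 4, parent=1, d 3).
Iteration 4: join on id=1 -> n12 (id 1, parent=NULL, d 4).
Iteration 5: parent is NULL; no match; recursion stops.
SUM(d) = 0 + 1 + 2 + 3 + 4 = 10.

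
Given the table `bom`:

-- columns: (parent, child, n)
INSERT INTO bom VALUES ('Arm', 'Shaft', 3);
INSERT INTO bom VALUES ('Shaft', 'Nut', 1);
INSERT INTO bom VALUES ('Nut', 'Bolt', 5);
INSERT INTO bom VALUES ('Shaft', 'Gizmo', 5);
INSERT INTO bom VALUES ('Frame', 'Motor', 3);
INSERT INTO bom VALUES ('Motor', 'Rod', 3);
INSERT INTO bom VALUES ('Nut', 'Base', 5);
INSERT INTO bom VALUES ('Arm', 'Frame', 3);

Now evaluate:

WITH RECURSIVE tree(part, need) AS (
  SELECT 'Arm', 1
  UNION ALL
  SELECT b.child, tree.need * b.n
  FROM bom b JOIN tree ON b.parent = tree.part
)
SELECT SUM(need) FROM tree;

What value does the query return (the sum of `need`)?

Base: (Arm, need=1).
Iteration 1: components of {Arm} -> Frame = 1*3 = 3, Shaft = 1*3 = 3.
Iteration 2: components of {Frame,Shaft} -> Gizmo = 3*5 = 15, Motor = 3*3 = 9, Nut = 3*1 = 3.
Iteration 3: components of {Gizmo,Motor,Nut} -> Base = 3*5 = 15, Bolt = 3*5 = 15, Rod = 9*3 = 27.
Iteration 4: no further components; recursion stops.
SUM(need) = 1 + 3 + 3 + 9 + 3 + 15 + 27 + 15 + 15 = 91.

91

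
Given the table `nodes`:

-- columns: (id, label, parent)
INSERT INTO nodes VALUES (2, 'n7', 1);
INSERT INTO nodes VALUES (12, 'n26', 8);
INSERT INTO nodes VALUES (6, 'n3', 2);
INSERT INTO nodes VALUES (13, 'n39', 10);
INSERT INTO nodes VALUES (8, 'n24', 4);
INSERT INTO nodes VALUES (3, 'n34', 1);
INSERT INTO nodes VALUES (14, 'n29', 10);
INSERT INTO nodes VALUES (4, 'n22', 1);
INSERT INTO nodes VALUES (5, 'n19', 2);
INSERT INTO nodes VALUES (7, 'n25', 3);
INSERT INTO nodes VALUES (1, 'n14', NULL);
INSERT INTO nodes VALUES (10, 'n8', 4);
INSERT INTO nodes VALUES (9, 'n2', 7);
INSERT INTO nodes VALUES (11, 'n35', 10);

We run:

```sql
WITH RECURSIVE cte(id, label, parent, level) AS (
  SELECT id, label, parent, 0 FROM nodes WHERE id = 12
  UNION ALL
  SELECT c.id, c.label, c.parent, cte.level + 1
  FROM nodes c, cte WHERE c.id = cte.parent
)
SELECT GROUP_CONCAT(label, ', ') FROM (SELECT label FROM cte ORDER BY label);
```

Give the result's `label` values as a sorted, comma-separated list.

Base: id=12 (n26), parent=8, level 0.
Iteration 1: join on id=8 -> n24 (id 8, parent=4, level 1).
Iteration 2: join on id=4 -> n22 (id 4, parent=1, level 2).
Iteration 3: join on id=1 -> n14 (id 1, parent=NULL, level 3).
Iteration 4: parent is NULL; no match; recursion stops.

n14, n22, n24, n26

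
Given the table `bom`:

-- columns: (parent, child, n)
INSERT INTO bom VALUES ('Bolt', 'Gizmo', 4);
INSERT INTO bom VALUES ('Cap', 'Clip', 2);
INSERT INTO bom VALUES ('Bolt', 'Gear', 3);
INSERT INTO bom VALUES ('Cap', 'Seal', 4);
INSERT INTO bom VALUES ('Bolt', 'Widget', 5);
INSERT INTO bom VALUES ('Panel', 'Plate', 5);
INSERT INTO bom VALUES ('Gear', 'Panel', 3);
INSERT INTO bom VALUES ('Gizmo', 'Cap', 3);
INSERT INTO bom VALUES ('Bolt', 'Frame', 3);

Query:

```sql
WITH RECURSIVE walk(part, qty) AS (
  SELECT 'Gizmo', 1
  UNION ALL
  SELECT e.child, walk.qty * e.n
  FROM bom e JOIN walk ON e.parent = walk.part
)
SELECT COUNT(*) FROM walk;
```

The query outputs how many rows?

4

Base: (Gizmo, qty=1).
Iteration 1: components of {Gizmo} -> Cap = 1*3 = 3.
Iteration 2: components of {Cap} -> Clip = 3*2 = 6, Seal = 3*4 = 12.
Iteration 3: no further components; recursion stops.
Total rows emitted: 4.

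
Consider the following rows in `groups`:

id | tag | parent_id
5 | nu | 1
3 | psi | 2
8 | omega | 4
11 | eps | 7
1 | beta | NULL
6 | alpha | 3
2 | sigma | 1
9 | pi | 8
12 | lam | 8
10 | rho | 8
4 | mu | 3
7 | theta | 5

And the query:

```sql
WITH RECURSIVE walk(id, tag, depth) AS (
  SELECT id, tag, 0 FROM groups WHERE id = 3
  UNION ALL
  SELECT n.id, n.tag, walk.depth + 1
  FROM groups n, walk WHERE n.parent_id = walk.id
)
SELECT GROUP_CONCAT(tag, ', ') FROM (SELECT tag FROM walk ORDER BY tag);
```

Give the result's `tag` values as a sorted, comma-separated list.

Base: id=3 (psi) at depth 0.
Iteration 1: rows with parent_id in {3} -> mu (id 4, depth 1), alpha (id 6, depth 1).
Iteration 2: rows with parent_id in {4,6} -> omega (id 8, depth 2).
Iteration 3: rows with parent_id in {8} -> pi (id 9, depth 3), rho (id 10, depth 3), lam (id 12, depth 3).
Iteration 4: no rows with parent_id in {9,10,12}; recursion stops.

alpha, lam, mu, omega, pi, psi, rho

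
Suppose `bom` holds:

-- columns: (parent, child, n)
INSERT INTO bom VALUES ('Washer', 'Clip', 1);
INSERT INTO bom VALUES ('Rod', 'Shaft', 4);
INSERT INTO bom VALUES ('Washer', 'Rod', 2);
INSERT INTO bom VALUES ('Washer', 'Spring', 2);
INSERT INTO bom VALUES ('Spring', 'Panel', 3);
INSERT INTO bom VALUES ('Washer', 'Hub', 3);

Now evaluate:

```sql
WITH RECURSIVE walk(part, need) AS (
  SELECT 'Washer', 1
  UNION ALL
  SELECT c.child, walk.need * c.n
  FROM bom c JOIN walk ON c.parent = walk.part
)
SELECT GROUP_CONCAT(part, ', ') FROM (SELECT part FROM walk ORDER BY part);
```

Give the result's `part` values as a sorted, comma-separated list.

Base: (Washer, need=1).
Iteration 1: components of {Washer} -> Clip = 1*1 = 1, Hub = 1*3 = 3, Rod = 1*2 = 2, Spring = 1*2 = 2.
Iteration 2: components of {Clip,Hub,Rod,Spring} -> Panel = 2*3 = 6, Shaft = 2*4 = 8.
Iteration 3: no further components; recursion stops.

Clip, Hub, Panel, Rod, Shaft, Spring, Washer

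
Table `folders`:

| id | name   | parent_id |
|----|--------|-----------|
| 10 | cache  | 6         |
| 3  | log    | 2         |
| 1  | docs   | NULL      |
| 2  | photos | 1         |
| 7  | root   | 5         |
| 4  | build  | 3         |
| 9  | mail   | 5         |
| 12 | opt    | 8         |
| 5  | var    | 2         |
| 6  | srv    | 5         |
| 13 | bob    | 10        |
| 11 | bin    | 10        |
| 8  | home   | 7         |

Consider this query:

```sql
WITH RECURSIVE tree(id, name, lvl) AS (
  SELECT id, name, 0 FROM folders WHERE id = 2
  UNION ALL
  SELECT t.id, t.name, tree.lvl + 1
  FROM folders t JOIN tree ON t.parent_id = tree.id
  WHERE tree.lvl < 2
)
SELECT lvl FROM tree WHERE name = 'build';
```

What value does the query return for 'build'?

2

Base: id=2 (photos) at lvl 0.
Iteration 1: rows with parent_id in {2} -> log (id 3, lvl 1), var (id 5, lvl 1).
Iteration 2: rows with parent_id in {3,5} -> build (id 4, lvl 2), srv (id 6, lvl 2), root (id 7, lvl 2), mail (id 9, lvl 2).
Iteration 3: lvl < 2 fails for all current rows; recursion stops.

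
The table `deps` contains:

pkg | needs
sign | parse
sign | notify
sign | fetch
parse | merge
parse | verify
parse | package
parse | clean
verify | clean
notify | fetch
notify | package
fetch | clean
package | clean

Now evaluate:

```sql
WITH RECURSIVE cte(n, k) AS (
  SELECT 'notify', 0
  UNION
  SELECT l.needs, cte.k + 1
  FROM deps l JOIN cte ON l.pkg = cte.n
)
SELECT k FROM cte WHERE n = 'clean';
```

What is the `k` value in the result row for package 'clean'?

2

Base: (notify, k=0).
Iteration 1: edges from {notify} -> (fetch, k=1), (package, k=1).
Iteration 2: edges from {fetch,package} -> (clean, k=2). [UNION drops 1 duplicate row(s)]
Iteration 3: no outgoing edges from {clean}; recursion stops.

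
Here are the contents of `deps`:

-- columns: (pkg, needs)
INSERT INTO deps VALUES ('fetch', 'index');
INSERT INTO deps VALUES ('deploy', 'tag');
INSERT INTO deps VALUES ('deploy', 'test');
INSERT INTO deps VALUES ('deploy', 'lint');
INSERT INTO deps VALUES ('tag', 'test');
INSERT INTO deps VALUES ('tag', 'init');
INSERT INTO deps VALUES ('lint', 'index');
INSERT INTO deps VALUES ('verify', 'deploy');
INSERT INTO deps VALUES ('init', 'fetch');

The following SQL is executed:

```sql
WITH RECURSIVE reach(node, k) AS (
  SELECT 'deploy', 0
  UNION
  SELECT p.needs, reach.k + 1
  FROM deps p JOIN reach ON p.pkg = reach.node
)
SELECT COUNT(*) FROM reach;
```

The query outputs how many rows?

9

Base: (deploy, k=0).
Iteration 1: edges from {deploy} -> (lint, k=1), (tag, k=1), (test, k=1).
Iteration 2: edges from {lint,tag,test} -> (index, k=2), (init, k=2), (test, k=2).
Iteration 3: edges from {index,init,test} -> (fetch, k=3).
Iteration 4: edges from {fetch} -> (index, k=4).
Iteration 5: no outgoing edges from {index}; recursion stops.
Total rows emitted: 9.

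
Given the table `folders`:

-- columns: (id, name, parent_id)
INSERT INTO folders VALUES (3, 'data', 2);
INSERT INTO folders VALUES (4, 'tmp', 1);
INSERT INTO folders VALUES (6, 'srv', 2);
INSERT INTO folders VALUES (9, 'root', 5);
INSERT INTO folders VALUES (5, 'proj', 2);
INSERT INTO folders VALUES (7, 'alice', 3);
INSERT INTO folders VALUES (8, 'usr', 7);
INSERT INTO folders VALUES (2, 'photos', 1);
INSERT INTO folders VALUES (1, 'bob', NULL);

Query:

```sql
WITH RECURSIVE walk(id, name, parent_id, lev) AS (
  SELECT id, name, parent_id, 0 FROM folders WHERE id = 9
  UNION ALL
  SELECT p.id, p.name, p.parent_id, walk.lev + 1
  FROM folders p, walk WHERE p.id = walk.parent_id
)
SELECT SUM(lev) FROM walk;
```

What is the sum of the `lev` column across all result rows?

Base: id=9 (root), parent_id=5, lev 0.
Iteration 1: join on id=5 -> proj (id 5, parent_id=2, lev 1).
Iteration 2: join on id=2 -> photos (id 2, parent_id=1, lev 2).
Iteration 3: join on id=1 -> bob (id 1, parent_id=NULL, lev 3).
Iteration 4: parent_id is NULL; no match; recursion stops.
SUM(lev) = 0 + 1 + 2 + 3 = 6.

6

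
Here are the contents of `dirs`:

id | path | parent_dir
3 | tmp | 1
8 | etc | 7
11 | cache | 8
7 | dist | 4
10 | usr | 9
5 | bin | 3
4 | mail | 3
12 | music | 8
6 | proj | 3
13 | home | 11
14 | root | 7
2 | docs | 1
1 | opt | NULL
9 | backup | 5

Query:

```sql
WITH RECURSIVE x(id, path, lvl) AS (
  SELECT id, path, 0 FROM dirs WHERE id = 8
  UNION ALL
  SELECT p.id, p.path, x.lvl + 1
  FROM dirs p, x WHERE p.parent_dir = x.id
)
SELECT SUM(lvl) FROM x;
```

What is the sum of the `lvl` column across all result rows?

Base: id=8 (etc) at lvl 0.
Iteration 1: rows with parent_dir in {8} -> cache (id 11, lvl 1), music (id 12, lvl 1).
Iteration 2: rows with parent_dir in {11,12} -> home (id 13, lvl 2).
Iteration 3: no rows with parent_dir in {13}; recursion stops.
SUM(lvl) = 0 + 1 + 1 + 2 = 4.

4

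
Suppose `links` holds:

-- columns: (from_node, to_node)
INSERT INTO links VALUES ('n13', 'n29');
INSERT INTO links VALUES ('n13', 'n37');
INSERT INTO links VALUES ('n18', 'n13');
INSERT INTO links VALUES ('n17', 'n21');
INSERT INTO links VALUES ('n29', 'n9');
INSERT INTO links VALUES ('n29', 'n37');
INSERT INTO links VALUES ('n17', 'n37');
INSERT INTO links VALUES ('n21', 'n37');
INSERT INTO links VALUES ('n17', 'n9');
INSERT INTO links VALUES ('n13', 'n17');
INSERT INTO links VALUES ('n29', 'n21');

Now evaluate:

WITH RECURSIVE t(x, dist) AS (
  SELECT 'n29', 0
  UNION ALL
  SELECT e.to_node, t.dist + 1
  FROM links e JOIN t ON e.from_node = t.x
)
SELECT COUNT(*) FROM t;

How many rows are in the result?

Base: (n29, dist=0).
Iteration 1: edges from {n29} -> (n21, dist=1), (n37, dist=1), (n9, dist=1).
Iteration 2: edges from {n21,n37,n9} -> (n37, dist=2).
Iteration 3: no outgoing edges from {n37}; recursion stops.
Total rows emitted: 5.

5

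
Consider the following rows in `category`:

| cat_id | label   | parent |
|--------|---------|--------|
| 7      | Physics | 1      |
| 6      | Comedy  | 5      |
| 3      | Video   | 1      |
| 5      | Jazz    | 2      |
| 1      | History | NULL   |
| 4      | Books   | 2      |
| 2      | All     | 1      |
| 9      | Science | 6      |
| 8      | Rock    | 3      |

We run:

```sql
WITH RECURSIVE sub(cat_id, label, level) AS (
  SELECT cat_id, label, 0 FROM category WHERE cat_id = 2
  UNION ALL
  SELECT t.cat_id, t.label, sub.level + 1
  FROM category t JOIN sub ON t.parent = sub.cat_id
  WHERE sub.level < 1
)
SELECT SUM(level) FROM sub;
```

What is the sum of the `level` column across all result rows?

2

Base: cat_id=2 (All) at level 0.
Iteration 1: rows with parent in {2} -> Books (id 4, level 1), Jazz (id 5, level 1).
Iteration 2: level < 1 fails for all current rows; recursion stops.
SUM(level) = 0 + 1 + 1 = 2.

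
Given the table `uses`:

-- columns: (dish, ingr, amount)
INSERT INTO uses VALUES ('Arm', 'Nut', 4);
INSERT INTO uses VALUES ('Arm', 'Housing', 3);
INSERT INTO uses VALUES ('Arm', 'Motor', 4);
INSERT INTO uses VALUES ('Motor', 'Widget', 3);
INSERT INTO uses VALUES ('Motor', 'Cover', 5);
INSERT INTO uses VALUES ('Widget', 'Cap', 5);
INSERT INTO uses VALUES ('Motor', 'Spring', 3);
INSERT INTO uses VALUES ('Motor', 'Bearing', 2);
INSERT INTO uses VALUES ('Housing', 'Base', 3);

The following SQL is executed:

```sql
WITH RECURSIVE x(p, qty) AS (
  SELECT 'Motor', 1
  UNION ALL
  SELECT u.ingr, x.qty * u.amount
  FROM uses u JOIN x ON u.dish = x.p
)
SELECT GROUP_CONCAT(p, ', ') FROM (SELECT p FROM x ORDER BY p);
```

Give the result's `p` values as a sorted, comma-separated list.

Base: (Motor, qty=1).
Iteration 1: components of {Motor} -> Bearing = 1*2 = 2, Cover = 1*5 = 5, Spring = 1*3 = 3, Widget = 1*3 = 3.
Iteration 2: components of {Bearing,Cover,Spring,Widget} -> Cap = 3*5 = 15.
Iteration 3: no further components; recursion stops.

Bearing, Cap, Cover, Motor, Spring, Widget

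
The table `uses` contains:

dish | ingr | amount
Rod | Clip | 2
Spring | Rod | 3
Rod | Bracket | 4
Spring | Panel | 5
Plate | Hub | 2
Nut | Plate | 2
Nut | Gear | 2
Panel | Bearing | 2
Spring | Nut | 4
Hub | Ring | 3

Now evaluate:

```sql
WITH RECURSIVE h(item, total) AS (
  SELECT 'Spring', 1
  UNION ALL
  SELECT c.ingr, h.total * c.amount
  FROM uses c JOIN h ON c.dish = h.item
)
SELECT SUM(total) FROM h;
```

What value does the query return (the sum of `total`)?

Base: (Spring, total=1).
Iteration 1: components of {Spring} -> Nut = 1*4 = 4, Panel = 1*5 = 5, Rod = 1*3 = 3.
Iteration 2: components of {Nut,Panel,Rod} -> Bearing = 5*2 = 10, Bracket = 3*4 = 12, Clip = 3*2 = 6, Gear = 4*2 = 8, Plate = 4*2 = 8.
Iteration 3: components of {Bearing,Bracket,Clip,Gear,Plate} -> Hub = 8*2 = 16.
Iteration 4: components of {Hub} -> Ring = 16*3 = 48.
Iteration 5: no further components; recursion stops.
SUM(total) = 1 + 4 + 3 + 5 + 8 + 8 + 12 + 6 + 10 + 16 + 48 = 121.

121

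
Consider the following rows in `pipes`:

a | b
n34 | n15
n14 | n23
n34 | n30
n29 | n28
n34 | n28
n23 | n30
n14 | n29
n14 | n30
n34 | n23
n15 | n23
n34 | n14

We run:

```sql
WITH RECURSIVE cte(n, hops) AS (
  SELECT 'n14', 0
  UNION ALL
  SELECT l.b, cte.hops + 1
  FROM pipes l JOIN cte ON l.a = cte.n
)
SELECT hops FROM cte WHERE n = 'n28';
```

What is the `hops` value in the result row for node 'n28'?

2

Base: (n14, hops=0).
Iteration 1: edges from {n14} -> (n23, hops=1), (n29, hops=1), (n30, hops=1).
Iteration 2: edges from {n23,n29,n30} -> (n28, hops=2), (n30, hops=2).
Iteration 3: no outgoing edges from {n28,n30}; recursion stops.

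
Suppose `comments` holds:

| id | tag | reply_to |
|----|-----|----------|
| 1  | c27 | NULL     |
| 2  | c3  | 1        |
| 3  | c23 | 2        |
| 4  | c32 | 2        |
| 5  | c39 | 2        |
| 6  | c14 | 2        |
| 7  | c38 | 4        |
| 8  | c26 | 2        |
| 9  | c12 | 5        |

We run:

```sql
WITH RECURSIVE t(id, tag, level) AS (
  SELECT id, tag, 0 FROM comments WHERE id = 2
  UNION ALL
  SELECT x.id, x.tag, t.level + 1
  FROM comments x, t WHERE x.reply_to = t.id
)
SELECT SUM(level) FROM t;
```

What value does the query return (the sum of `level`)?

9

Base: id=2 (c3) at level 0.
Iteration 1: rows with reply_to in {2} -> c23 (id 3, level 1), c32 (id 4, level 1), c39 (id 5, level 1), c14 (id 6, level 1), c26 (id 8, level 1).
Iteration 2: rows with reply_to in {3,4,5,6,8} -> c38 (id 7, level 2), c12 (id 9, level 2).
Iteration 3: no rows with reply_to in {7,9}; recursion stops.
SUM(level) = 0 + 1 + 1 + 1 + 1 + 1 + 2 + 2 = 9.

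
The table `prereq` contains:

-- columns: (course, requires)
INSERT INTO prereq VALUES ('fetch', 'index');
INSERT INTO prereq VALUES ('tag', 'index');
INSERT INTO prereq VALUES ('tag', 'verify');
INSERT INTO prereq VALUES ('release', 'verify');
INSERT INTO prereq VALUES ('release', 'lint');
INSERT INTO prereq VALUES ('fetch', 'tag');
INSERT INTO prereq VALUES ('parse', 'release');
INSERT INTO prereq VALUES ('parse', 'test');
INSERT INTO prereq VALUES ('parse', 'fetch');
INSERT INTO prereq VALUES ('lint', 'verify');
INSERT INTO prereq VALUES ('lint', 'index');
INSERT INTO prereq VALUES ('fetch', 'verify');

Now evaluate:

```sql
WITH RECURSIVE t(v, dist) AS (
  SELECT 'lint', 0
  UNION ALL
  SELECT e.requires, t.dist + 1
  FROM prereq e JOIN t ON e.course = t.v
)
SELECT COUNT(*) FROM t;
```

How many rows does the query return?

3

Base: (lint, dist=0).
Iteration 1: edges from {lint} -> (index, dist=1), (verify, dist=1).
Iteration 2: no outgoing edges from {index,verify}; recursion stops.
Total rows emitted: 3.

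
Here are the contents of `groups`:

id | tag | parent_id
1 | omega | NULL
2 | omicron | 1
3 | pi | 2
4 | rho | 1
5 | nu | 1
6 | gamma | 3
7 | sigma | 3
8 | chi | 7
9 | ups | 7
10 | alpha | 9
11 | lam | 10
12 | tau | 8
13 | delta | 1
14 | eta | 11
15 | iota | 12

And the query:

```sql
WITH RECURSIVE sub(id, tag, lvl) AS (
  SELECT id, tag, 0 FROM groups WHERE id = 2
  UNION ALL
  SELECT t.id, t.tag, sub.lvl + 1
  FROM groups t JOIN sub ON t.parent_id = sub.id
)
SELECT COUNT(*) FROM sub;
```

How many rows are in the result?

Base: id=2 (omicron) at lvl 0.
Iteration 1: rows with parent_id in {2} -> pi (id 3, lvl 1).
Iteration 2: rows with parent_id in {3} -> gamma (id 6, lvl 2), sigma (id 7, lvl 2).
Iteration 3: rows with parent_id in {6,7} -> chi (id 8, lvl 3), ups (id 9, lvl 3).
Iteration 4: rows with parent_id in {8,9} -> alpha (id 10, lvl 4), tau (id 12, lvl 4).
Iteration 5: rows with parent_id in {10,12} -> lam (id 11, lvl 5), iota (id 15, lvl 5).
Iteration 6: rows with parent_id in {11,15} -> eta (id 14, lvl 6).
Iteration 7: no rows with parent_id in {14}; recursion stops.
Total rows emitted: 11.

11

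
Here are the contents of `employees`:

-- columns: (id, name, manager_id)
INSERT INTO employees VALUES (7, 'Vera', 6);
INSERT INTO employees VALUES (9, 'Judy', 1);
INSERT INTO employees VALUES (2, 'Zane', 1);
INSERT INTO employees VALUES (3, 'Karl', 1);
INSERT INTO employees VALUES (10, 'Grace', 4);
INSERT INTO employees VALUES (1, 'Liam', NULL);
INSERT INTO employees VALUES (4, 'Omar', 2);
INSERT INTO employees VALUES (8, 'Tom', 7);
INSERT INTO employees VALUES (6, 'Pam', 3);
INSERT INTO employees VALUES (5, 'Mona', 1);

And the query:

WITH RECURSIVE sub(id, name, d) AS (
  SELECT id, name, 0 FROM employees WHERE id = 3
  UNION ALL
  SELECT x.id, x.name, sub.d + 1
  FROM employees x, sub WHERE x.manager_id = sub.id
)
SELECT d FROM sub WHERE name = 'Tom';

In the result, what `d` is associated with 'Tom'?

Base: id=3 (Karl) at d 0.
Iteration 1: rows with manager_id in {3} -> Pam (id 6, d 1).
Iteration 2: rows with manager_id in {6} -> Vera (id 7, d 2).
Iteration 3: rows with manager_id in {7} -> Tom (id 8, d 3).
Iteration 4: no rows with manager_id in {8}; recursion stops.

3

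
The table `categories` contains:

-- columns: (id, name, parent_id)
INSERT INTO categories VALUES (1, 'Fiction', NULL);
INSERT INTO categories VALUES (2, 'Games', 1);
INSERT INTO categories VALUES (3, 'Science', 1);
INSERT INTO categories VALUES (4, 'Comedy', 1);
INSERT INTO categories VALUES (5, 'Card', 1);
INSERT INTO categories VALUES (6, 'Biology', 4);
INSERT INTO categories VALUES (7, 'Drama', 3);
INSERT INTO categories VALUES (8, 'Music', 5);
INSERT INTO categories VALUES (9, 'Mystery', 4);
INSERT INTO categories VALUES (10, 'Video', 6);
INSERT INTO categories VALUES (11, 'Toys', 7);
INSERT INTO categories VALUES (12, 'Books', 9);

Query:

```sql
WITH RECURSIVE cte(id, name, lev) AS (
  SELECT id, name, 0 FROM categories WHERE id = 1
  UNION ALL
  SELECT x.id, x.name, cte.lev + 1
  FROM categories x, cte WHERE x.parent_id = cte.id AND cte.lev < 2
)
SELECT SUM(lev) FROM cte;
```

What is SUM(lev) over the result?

Base: id=1 (Fiction) at lev 0.
Iteration 1: rows with parent_id in {1} -> Games (id 2, lev 1), Science (id 3, lev 1), Comedy (id 4, lev 1), Card (id 5, lev 1).
Iteration 2: rows with parent_id in {2,3,4,5} -> Biology (id 6, lev 2), Drama (id 7, lev 2), Music (id 8, lev 2), Mystery (id 9, lev 2).
Iteration 3: lev < 2 fails for all current rows; recursion stops.
SUM(lev) = 0 + 1 + 1 + 1 + 1 + 2 + 2 + 2 + 2 = 12.

12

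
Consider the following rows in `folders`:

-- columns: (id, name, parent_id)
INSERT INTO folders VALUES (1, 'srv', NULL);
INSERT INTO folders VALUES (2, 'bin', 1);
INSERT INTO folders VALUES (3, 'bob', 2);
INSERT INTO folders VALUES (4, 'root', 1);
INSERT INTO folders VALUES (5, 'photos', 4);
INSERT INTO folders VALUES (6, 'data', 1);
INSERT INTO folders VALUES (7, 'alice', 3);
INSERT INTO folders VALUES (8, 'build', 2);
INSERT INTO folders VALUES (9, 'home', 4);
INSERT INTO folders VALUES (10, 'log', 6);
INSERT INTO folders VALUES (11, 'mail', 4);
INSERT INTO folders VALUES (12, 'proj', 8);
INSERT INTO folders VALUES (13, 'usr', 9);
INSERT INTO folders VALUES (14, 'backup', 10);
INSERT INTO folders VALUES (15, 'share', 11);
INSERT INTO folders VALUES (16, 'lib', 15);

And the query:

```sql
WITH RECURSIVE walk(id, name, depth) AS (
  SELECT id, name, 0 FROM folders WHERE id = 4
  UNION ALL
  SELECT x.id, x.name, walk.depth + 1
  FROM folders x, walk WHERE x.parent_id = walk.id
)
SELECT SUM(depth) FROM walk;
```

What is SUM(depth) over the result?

10

Base: id=4 (root) at depth 0.
Iteration 1: rows with parent_id in {4} -> photos (id 5, depth 1), home (id 9, depth 1), mail (id 11, depth 1).
Iteration 2: rows with parent_id in {5,9,11} -> usr (id 13, depth 2), share (id 15, depth 2).
Iteration 3: rows with parent_id in {13,15} -> lib (id 16, depth 3).
Iteration 4: no rows with parent_id in {16}; recursion stops.
SUM(depth) = 0 + 1 + 1 + 1 + 2 + 2 + 3 = 10.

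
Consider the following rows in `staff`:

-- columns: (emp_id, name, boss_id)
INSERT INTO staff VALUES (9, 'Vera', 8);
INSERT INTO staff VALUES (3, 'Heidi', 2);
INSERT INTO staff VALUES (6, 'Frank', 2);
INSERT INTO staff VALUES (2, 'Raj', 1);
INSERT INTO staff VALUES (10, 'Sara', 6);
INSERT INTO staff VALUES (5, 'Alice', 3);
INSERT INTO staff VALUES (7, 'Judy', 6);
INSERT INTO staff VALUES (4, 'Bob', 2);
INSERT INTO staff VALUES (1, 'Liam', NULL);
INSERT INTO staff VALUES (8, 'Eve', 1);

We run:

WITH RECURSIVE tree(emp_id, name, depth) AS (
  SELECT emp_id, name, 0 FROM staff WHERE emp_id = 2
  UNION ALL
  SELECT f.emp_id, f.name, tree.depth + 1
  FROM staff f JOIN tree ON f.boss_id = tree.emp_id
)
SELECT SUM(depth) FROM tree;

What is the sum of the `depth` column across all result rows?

9

Base: emp_id=2 (Raj) at depth 0.
Iteration 1: rows with boss_id in {2} -> Heidi (id 3, depth 1), Bob (id 4, depth 1), Frank (id 6, depth 1).
Iteration 2: rows with boss_id in {3,4,6} -> Alice (id 5, depth 2), Judy (id 7, depth 2), Sara (id 10, depth 2).
Iteration 3: no rows with boss_id in {5,7,10}; recursion stops.
SUM(depth) = 0 + 1 + 1 + 1 + 2 + 2 + 2 = 9.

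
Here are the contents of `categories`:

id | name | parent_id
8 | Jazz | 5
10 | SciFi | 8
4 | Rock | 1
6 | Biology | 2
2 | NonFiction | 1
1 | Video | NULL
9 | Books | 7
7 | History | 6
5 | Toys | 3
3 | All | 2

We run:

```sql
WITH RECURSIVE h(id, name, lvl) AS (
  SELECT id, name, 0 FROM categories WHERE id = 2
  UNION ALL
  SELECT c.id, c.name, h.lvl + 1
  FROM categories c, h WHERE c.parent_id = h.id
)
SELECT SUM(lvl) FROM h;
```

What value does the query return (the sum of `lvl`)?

Base: id=2 (NonFiction) at lvl 0.
Iteration 1: rows with parent_id in {2} -> All (id 3, lvl 1), Biology (id 6, lvl 1).
Iteration 2: rows with parent_id in {3,6} -> Toys (id 5, lvl 2), History (id 7, lvl 2).
Iteration 3: rows with parent_id in {5,7} -> Jazz (id 8, lvl 3), Books (id 9, lvl 3).
Iteration 4: rows with parent_id in {8,9} -> SciFi (id 10, lvl 4).
Iteration 5: no rows with parent_id in {10}; recursion stops.
SUM(lvl) = 0 + 1 + 1 + 2 + 2 + 3 + 3 + 4 = 16.

16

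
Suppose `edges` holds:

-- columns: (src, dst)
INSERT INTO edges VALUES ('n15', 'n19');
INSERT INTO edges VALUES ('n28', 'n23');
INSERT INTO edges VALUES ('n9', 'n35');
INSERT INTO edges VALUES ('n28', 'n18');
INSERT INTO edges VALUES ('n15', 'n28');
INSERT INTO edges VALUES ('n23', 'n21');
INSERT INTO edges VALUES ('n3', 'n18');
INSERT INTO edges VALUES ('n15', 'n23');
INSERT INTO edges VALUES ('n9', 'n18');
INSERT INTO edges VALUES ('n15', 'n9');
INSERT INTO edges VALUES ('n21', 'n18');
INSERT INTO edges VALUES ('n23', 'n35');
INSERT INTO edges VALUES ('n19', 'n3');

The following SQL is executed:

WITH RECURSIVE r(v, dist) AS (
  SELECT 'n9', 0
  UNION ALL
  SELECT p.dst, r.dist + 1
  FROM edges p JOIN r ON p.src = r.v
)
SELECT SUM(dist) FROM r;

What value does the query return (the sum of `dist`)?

2

Base: (n9, dist=0).
Iteration 1: edges from {n9} -> (n18, dist=1), (n35, dist=1).
Iteration 2: no outgoing edges from {n18,n35}; recursion stops.
SUM(dist) = 0 + 1 + 1 = 2.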